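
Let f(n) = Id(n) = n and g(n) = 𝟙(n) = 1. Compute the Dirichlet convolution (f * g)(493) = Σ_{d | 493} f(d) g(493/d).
(Id * 𝟙)(493) = 540

Divisors of 493: [1, 17, 29, 493]. For each d | 493:
  d = 1: Id(1) · 𝟙(493/1) = 1 · 1 = 1
  d = 17: Id(17) · 𝟙(493/17) = 17 · 1 = 17
  d = 29: Id(29) · 𝟙(493/29) = 29 · 1 = 29
  d = 493: Id(493) · 𝟙(493/493) = 493 · 1 = 493
Summing: (Id * 𝟙)(493) = 1 + 17 + 29 + 493 = 540.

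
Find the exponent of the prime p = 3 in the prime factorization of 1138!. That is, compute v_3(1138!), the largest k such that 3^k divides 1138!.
v_3(1138!) = 566

Legendre's formula: v_p(n!) = Σ_{k ≥ 1} ⌊n / p^k⌋. For p = 3, n = 1138, the terms are:
  ⌊1138/3^1⌋ = ⌊1138/3⌋ = 379
  ⌊1138/3^2⌋ = ⌊1138/9⌋ = 126
  ⌊1138/3^3⌋ = ⌊1138/27⌋ = 42
  ⌊1138/3^4⌋ = ⌊1138/81⌋ = 14
  ⌊1138/3^5⌋ = ⌊1138/243⌋ = 4
  ⌊1138/3^6⌋ = ⌊1138/729⌋ = 1
(the next term ⌊1138/3^7⌋ = 0, terminating the sum). Summing: v_3(1138!) = 379 + 126 + 42 + 14 + 4 + 1 = 566.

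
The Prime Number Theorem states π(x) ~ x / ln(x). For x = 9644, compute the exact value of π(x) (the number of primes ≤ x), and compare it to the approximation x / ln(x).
π(9644) = 1191;  x/ln(x) ≈ 1051.22;  relative error ≈ 11.74%.

Directly count primes up to 9644: π(9644) = 1191. The PNT approximation gives 9644/ln(9644) ≈ 9644/9.17409 ≈ 1051.22. Relative error (π(x) − x/ln(x)) / π(x) ≈ 11.74%; the approximation is known to undercount slightly (Li(x) is a better estimate).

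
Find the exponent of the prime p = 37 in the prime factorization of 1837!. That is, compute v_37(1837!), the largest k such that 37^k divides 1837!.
v_37(1837!) = 50

Legendre's formula: v_p(n!) = Σ_{k ≥ 1} ⌊n / p^k⌋. For p = 37, n = 1837, the terms are:
  ⌊1837/37^1⌋ = ⌊1837/37⌋ = 49
  ⌊1837/37^2⌋ = ⌊1837/1369⌋ = 1
(the next term ⌊1837/37^3⌋ = 0, terminating the sum). Summing: v_37(1837!) = 49 + 1 = 50.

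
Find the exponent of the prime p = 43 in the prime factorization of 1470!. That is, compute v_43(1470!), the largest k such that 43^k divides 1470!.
v_43(1470!) = 34

Legendre's formula: v_p(n!) = Σ_{k ≥ 1} ⌊n / p^k⌋. For p = 43, n = 1470, the terms are:
  ⌊1470/43^1⌋ = ⌊1470/43⌋ = 34
(the next term ⌊1470/43^2⌋ = 0, terminating the sum). Summing: v_43(1470!) = 34 = 34.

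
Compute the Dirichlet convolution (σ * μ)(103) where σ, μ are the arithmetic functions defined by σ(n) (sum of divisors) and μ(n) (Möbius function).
(σ * μ)(103) = 103

Divisors of 103: [1, 103]. For each d | 103:
  d = 1: σ(1) · μ(103/1) = 1 · -1 = -1
  d = 103: σ(103) · μ(103/103) = 104 · 1 = 104
Summing: (σ * μ)(103) = -1 + 104 = 103.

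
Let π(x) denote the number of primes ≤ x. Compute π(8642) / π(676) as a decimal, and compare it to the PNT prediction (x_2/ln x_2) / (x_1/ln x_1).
π(8642)/π(676) = 1076/122 ≈ 8.8197;  PNT prediction ≈ 9.1902.

π(676) = 122 and π(8642) = 1076, so π(8642)/π(676) ≈ 8.8197. The PNT-predicted ratio is (8642/ln(8642)) / (676/ln(676)) ≈ 9.1902. The two agree to within a few percent, as expected.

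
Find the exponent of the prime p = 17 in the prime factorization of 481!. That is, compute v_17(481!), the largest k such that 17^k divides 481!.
v_17(481!) = 29

Legendre's formula: v_p(n!) = Σ_{k ≥ 1} ⌊n / p^k⌋. For p = 17, n = 481, the terms are:
  ⌊481/17^1⌋ = ⌊481/17⌋ = 28
  ⌊481/17^2⌋ = ⌊481/289⌋ = 1
(the next term ⌊481/17^3⌋ = 0, terminating the sum). Summing: v_17(481!) = 28 + 1 = 29.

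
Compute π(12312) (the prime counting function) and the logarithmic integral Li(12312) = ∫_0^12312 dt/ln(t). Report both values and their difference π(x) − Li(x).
π(12312) = 1471;  Li(12312) ≈ 1494.27;  π(x) − Li(x) ≈ -23.27.

Direct count of primes ≤ 12312 gives π(12312) = 1471. Numerical evaluation of the logarithmic integral gives Li(12312) ≈ 1494.27. The difference π(x) − Li(x) ≈ -23.27 is typically negative for small/moderate x (Li(x) overestimates), though Littlewood's theorem shows this sign changes infinitely often.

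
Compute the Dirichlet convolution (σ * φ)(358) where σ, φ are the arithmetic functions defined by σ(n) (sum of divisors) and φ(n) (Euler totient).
(σ * φ)(358) = 1432

Divisors of 358: [1, 2, 179, 358]. For each d | 358:
  d = 1: σ(1) · φ(358/1) = 1 · 178 = 178
  d = 2: σ(2) · φ(358/2) = 3 · 178 = 534
  d = 179: σ(179) · φ(358/179) = 180 · 1 = 180
  d = 358: σ(358) · φ(358/358) = 540 · 1 = 540
Summing: (σ * φ)(358) = 178 + 534 + 180 + 540 = 1432.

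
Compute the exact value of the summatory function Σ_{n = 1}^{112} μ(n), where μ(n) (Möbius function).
Σ_{n ≤ 112} μ(n) = -4

Compute μ(n) for each 1 ≤ n ≤ 112: μ(1) = 1, μ(2) = -1, μ(3) = -1, μ(4) = 0, μ(5) = -1, μ(6) = 1, μ(7) = -1, μ(8) = 0, μ(9) = 0, μ(10) = 1, μ(11) = -1, μ(12) = 0, μ(13) = -1, μ(14) = 1, μ(15) = 1, μ(16) = 0, μ(17) = -1, μ(18) = 0, μ(19) = -1, μ(20) = 0, μ(21) = 1, μ(22) = 1, μ(23) = -1, μ(24) = 0, μ(25) = 0, μ(26) = 1, μ(27) = 0, μ(28) = 0, μ(29) = -1, μ(30) = -1, μ(31) = -1, μ(32) = 0, μ(33) = 1, μ(34) = 1, μ(35) = 1, μ(36) = 0, μ(37) = -1, μ(38) = 1, μ(39) = 1, μ(40) = 0, μ(41) = -1, μ(42) = -1, μ(43) = -1, μ(44) = 0, μ(45) = 0, μ(46) = 1, μ(47) = -1, μ(48) = 0, μ(49) = 0, μ(50) = 0, μ(51) = 1, μ(52) = 0, μ(53) = -1, μ(54) = 0, μ(55) = 1, μ(56) = 0, μ(57) = 1, μ(58) = 1, μ(59) = -1, μ(60) = 0, μ(61) = -1, μ(62) = 1, μ(63) = 0, μ(64) = 0, μ(65) = 1, μ(66) = -1, μ(67) = -1, μ(68) = 0, μ(69) = 1, μ(70) = -1, μ(71) = -1, μ(72) = 0, μ(73) = -1, μ(74) = 1, μ(75) = 0, μ(76) = 0, μ(77) = 1, μ(78) = -1, μ(79) = -1, μ(80) = 0, μ(81) = 0, μ(82) = 1, μ(83) = -1, μ(84) = 0, μ(85) = 1, μ(86) = 1, μ(87) = 1, μ(88) = 0, μ(89) = -1, μ(90) = 0, μ(91) = 1, μ(92) = 0, μ(93) = 1, μ(94) = 1, μ(95) = 1, μ(96) = 0, μ(97) = -1, μ(98) = 0, μ(99) = 0, μ(100) = 0, μ(101) = -1, μ(102) = -1, μ(103) = -1, μ(104) = 0, μ(105) = -1, μ(106) = 1, μ(107) = -1, μ(108) = 0, μ(109) = -1, μ(110) = -1, μ(111) = 1, μ(112) = 0. Summing all 112 values: -4. (Mertens function M(x) = Σ_{n ≤ x} μ(n); on average M(x) should be small (PNT ⟺ M(x) = o(x)).)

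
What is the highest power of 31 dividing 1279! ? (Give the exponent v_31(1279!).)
v_31(1279!) = 42

Legendre's formula: v_p(n!) = Σ_{k ≥ 1} ⌊n / p^k⌋. For p = 31, n = 1279, the terms are:
  ⌊1279/31^1⌋ = ⌊1279/31⌋ = 41
  ⌊1279/31^2⌋ = ⌊1279/961⌋ = 1
(the next term ⌊1279/31^3⌋ = 0, terminating the sum). Summing: v_31(1279!) = 41 + 1 = 42.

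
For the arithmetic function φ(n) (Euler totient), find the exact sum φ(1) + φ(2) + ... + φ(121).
Σ_{n ≤ 121} φ(n) = 4496

Compute φ(n) for each 1 ≤ n ≤ 121: φ(1) = 1, φ(2) = 1, φ(3) = 2, φ(4) = 2, φ(5) = 4, φ(6) = 2, φ(7) = 6, φ(8) = 4, φ(9) = 6, φ(10) = 4, φ(11) = 10, φ(12) = 4, φ(13) = 12, φ(14) = 6, φ(15) = 8, φ(16) = 8, φ(17) = 16, φ(18) = 6, φ(19) = 18, φ(20) = 8, φ(21) = 12, φ(22) = 10, φ(23) = 22, φ(24) = 8, φ(25) = 20, φ(26) = 12, φ(27) = 18, φ(28) = 12, φ(29) = 28, φ(30) = 8, φ(31) = 30, φ(32) = 16, φ(33) = 20, φ(34) = 16, φ(35) = 24, φ(36) = 12, φ(37) = 36, φ(38) = 18, φ(39) = 24, φ(40) = 16, φ(41) = 40, φ(42) = 12, φ(43) = 42, φ(44) = 20, φ(45) = 24, φ(46) = 22, φ(47) = 46, φ(48) = 16, φ(49) = 42, φ(50) = 20, φ(51) = 32, φ(52) = 24, φ(53) = 52, φ(54) = 18, φ(55) = 40, φ(56) = 24, φ(57) = 36, φ(58) = 28, φ(59) = 58, φ(60) = 16, φ(61) = 60, φ(62) = 30, φ(63) = 36, φ(64) = 32, φ(65) = 48, φ(66) = 20, φ(67) = 66, φ(68) = 32, φ(69) = 44, φ(70) = 24, φ(71) = 70, φ(72) = 24, φ(73) = 72, φ(74) = 36, φ(75) = 40, φ(76) = 36, φ(77) = 60, φ(78) = 24, φ(79) = 78, φ(80) = 32, φ(81) = 54, φ(82) = 40, φ(83) = 82, φ(84) = 24, φ(85) = 64, φ(86) = 42, φ(87) = 56, φ(88) = 40, φ(89) = 88, φ(90) = 24, φ(91) = 72, φ(92) = 44, φ(93) = 60, φ(94) = 46, φ(95) = 72, φ(96) = 32, φ(97) = 96, φ(98) = 42, φ(99) = 60, φ(100) = 40, φ(101) = 100, φ(102) = 32, φ(103) = 102, φ(104) = 48, φ(105) = 48, φ(106) = 52, φ(107) = 106, φ(108) = 36, φ(109) = 108, φ(110) = 40, φ(111) = 72, φ(112) = 48, φ(113) = 112, φ(114) = 36, φ(115) = 88, φ(116) = 56, φ(117) = 72, φ(118) = 58, φ(119) = 96, φ(120) = 32, φ(121) = 110. Summing all 121 values: 4496. (Average order: Σ_{n ≤ x} φ(n) ~ (3/π²) x². For x = 121, (3/π²)·121² ≈ 4450.33.)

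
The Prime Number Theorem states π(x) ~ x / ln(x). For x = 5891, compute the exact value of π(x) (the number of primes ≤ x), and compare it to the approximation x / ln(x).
π(5891) = 775;  x/ln(x) ≈ 678.59;  relative error ≈ 12.44%.

Directly count primes up to 5891: π(5891) = 775. The PNT approximation gives 5891/ln(5891) ≈ 5891/8.68118 ≈ 678.59. Relative error (π(x) − x/ln(x)) / π(x) ≈ 12.44%; the approximation is known to undercount slightly (Li(x) is a better estimate).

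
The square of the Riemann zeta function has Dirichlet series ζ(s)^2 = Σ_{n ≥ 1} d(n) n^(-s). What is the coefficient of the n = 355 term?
d(355) = 4

ζ(s)^2 = (Σ 1/m^s)(Σ 1/k^s). The coefficient of 1/n^s in the product is the number of ordered pairs (m, k) with mk = n, which equals d(n). For n = 355, divisors are [1, 5, 71, 355], so d(355) = 4.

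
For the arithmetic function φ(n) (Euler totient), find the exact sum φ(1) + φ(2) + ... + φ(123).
Σ_{n ≤ 123} φ(n) = 4636

Compute φ(n) for each 1 ≤ n ≤ 123: φ(1) = 1, φ(2) = 1, φ(3) = 2, φ(4) = 2, φ(5) = 4, φ(6) = 2, φ(7) = 6, φ(8) = 4, φ(9) = 6, φ(10) = 4, φ(11) = 10, φ(12) = 4, φ(13) = 12, φ(14) = 6, φ(15) = 8, φ(16) = 8, φ(17) = 16, φ(18) = 6, φ(19) = 18, φ(20) = 8, φ(21) = 12, φ(22) = 10, φ(23) = 22, φ(24) = 8, φ(25) = 20, φ(26) = 12, φ(27) = 18, φ(28) = 12, φ(29) = 28, φ(30) = 8, φ(31) = 30, φ(32) = 16, φ(33) = 20, φ(34) = 16, φ(35) = 24, φ(36) = 12, φ(37) = 36, φ(38) = 18, φ(39) = 24, φ(40) = 16, φ(41) = 40, φ(42) = 12, φ(43) = 42, φ(44) = 20, φ(45) = 24, φ(46) = 22, φ(47) = 46, φ(48) = 16, φ(49) = 42, φ(50) = 20, φ(51) = 32, φ(52) = 24, φ(53) = 52, φ(54) = 18, φ(55) = 40, φ(56) = 24, φ(57) = 36, φ(58) = 28, φ(59) = 58, φ(60) = 16, φ(61) = 60, φ(62) = 30, φ(63) = 36, φ(64) = 32, φ(65) = 48, φ(66) = 20, φ(67) = 66, φ(68) = 32, φ(69) = 44, φ(70) = 24, φ(71) = 70, φ(72) = 24, φ(73) = 72, φ(74) = 36, φ(75) = 40, φ(76) = 36, φ(77) = 60, φ(78) = 24, φ(79) = 78, φ(80) = 32, φ(81) = 54, φ(82) = 40, φ(83) = 82, φ(84) = 24, φ(85) = 64, φ(86) = 42, φ(87) = 56, φ(88) = 40, φ(89) = 88, φ(90) = 24, φ(91) = 72, φ(92) = 44, φ(93) = 60, φ(94) = 46, φ(95) = 72, φ(96) = 32, φ(97) = 96, φ(98) = 42, φ(99) = 60, φ(100) = 40, φ(101) = 100, φ(102) = 32, φ(103) = 102, φ(104) = 48, φ(105) = 48, φ(106) = 52, φ(107) = 106, φ(108) = 36, φ(109) = 108, φ(110) = 40, φ(111) = 72, φ(112) = 48, φ(113) = 112, φ(114) = 36, φ(115) = 88, φ(116) = 56, φ(117) = 72, φ(118) = 58, φ(119) = 96, φ(120) = 32, φ(121) = 110, φ(122) = 60, φ(123) = 80. Summing all 123 values: 4636. (Average order: Σ_{n ≤ x} φ(n) ~ (3/π²) x². For x = 123, (3/π²)·123² ≈ 4598.66.)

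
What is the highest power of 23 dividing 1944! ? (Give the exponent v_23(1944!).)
v_23(1944!) = 87

Legendre's formula: v_p(n!) = Σ_{k ≥ 1} ⌊n / p^k⌋. For p = 23, n = 1944, the terms are:
  ⌊1944/23^1⌋ = ⌊1944/23⌋ = 84
  ⌊1944/23^2⌋ = ⌊1944/529⌋ = 3
(the next term ⌊1944/23^3⌋ = 0, terminating the sum). Summing: v_23(1944!) = 84 + 3 = 87.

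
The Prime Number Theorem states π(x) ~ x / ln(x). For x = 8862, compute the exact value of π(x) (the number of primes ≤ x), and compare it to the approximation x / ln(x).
π(8862) = 1104;  x/ln(x) ≈ 974.97;  relative error ≈ 11.69%.

Directly count primes up to 8862: π(8862) = 1104. The PNT approximation gives 8862/ln(8862) ≈ 8862/9.08953 ≈ 974.97. Relative error (π(x) − x/ln(x)) / π(x) ≈ 11.69%; the approximation is known to undercount slightly (Li(x) is a better estimate).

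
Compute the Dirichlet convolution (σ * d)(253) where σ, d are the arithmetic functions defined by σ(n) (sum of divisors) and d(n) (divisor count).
(σ * d)(253) = 364

Divisors of 253: [1, 11, 23, 253]. For each d | 253:
  d = 1: σ(1) · d(253/1) = 1 · 4 = 4
  d = 11: σ(11) · d(253/11) = 12 · 2 = 24
  d = 23: σ(23) · d(253/23) = 24 · 2 = 48
  d = 253: σ(253) · d(253/253) = 288 · 1 = 288
Summing: (σ * d)(253) = 4 + 24 + 48 + 288 = 364.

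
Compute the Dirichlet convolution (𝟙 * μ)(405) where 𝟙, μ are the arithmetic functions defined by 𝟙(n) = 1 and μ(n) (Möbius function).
(𝟙 * μ)(405) = 0

Divisors of 405: [1, 3, 5, 9, 15, 27, 45, 81, 135, 405]. For each d | 405:
  d = 1: 𝟙(1) · μ(405/1) = 1 · 0 = 0
  d = 3: 𝟙(3) · μ(405/3) = 1 · 0 = 0
  d = 5: 𝟙(5) · μ(405/5) = 1 · 0 = 0
  d = 9: 𝟙(9) · μ(405/9) = 1 · 0 = 0
  d = 15: 𝟙(15) · μ(405/15) = 1 · 0 = 0
  d = 27: 𝟙(27) · μ(405/27) = 1 · 1 = 1
  d = 45: 𝟙(45) · μ(405/45) = 1 · 0 = 0
  d = 81: 𝟙(81) · μ(405/81) = 1 · -1 = -1
  d = 135: 𝟙(135) · μ(405/135) = 1 · -1 = -1
  d = 405: 𝟙(405) · μ(405/405) = 1 · 1 = 1
Summing: (𝟙 * μ)(405) = 0 + 0 + 0 + 0 + 0 + 1 + 0 + -1 + -1 + 1 = 0.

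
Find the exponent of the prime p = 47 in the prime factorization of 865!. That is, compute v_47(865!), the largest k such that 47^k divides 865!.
v_47(865!) = 18

Legendre's formula: v_p(n!) = Σ_{k ≥ 1} ⌊n / p^k⌋. For p = 47, n = 865, the terms are:
  ⌊865/47^1⌋ = ⌊865/47⌋ = 18
(the next term ⌊865/47^2⌋ = 0, terminating the sum). Summing: v_47(865!) = 18 = 18.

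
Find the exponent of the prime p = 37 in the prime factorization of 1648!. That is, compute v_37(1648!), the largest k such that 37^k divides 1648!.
v_37(1648!) = 45

Legendre's formula: v_p(n!) = Σ_{k ≥ 1} ⌊n / p^k⌋. For p = 37, n = 1648, the terms are:
  ⌊1648/37^1⌋ = ⌊1648/37⌋ = 44
  ⌊1648/37^2⌋ = ⌊1648/1369⌋ = 1
(the next term ⌊1648/37^3⌋ = 0, terminating the sum). Summing: v_37(1648!) = 44 + 1 = 45.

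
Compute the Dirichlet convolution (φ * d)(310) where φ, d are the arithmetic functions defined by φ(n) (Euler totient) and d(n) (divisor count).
(φ * d)(310) = 576

Divisors of 310: [1, 2, 5, 10, 31, 62, 155, 310]. For each d | 310:
  d = 1: φ(1) · d(310/1) = 1 · 8 = 8
  d = 2: φ(2) · d(310/2) = 1 · 4 = 4
  d = 5: φ(5) · d(310/5) = 4 · 4 = 16
  d = 10: φ(10) · d(310/10) = 4 · 2 = 8
  d = 31: φ(31) · d(310/31) = 30 · 4 = 120
  d = 62: φ(62) · d(310/62) = 30 · 2 = 60
  d = 155: φ(155) · d(310/155) = 120 · 2 = 240
  d = 310: φ(310) · d(310/310) = 120 · 1 = 120
Summing: (φ * d)(310) = 8 + 4 + 16 + 8 + 120 + 60 + 240 + 120 = 576.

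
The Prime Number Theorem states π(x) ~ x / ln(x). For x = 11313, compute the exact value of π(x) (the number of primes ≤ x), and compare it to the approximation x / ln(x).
π(11313) = 1367;  x/ln(x) ≈ 1212.06;  relative error ≈ 11.33%.

Directly count primes up to 11313: π(11313) = 1367. The PNT approximation gives 11313/ln(11313) ≈ 11313/9.33371 ≈ 1212.06. Relative error (π(x) − x/ln(x)) / π(x) ≈ 11.33%; the approximation is known to undercount slightly (Li(x) is a better estimate).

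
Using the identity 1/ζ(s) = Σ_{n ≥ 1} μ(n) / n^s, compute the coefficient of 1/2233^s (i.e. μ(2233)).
μ(2233) = -1

Factor n = 2233 = 7 · 11 · 29. μ(n) = 0 if any exponent ≥ 2 (not squarefree); otherwise μ(n) = (−1)^{ω(n)} where ω(n) is the number of distinct prime factors. Applying: μ(2233) = -1.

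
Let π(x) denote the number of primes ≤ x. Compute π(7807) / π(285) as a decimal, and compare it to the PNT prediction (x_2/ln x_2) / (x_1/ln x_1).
π(7807)/π(285) = 987/61 ≈ 16.1803;  PNT prediction ≈ 17.2757.

π(285) = 61 and π(7807) = 987, so π(7807)/π(285) ≈ 16.1803. The PNT-predicted ratio is (7807/ln(7807)) / (285/ln(285)) ≈ 17.2757. The two agree to within a few percent, as expected.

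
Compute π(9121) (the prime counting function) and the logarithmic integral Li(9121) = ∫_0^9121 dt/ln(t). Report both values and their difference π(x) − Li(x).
π(9121) = 1130;  Li(9121) ≈ 1150.23;  π(x) − Li(x) ≈ -20.23.

Direct count of primes ≤ 9121 gives π(9121) = 1130. Numerical evaluation of the logarithmic integral gives Li(9121) ≈ 1150.23. The difference π(x) − Li(x) ≈ -20.23 is typically negative for small/moderate x (Li(x) overestimates), though Littlewood's theorem shows this sign changes infinitely often.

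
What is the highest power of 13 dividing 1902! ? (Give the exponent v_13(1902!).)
v_13(1902!) = 157

Legendre's formula: v_p(n!) = Σ_{k ≥ 1} ⌊n / p^k⌋. For p = 13, n = 1902, the terms are:
  ⌊1902/13^1⌋ = ⌊1902/13⌋ = 146
  ⌊1902/13^2⌋ = ⌊1902/169⌋ = 11
(the next term ⌊1902/13^3⌋ = 0, terminating the sum). Summing: v_13(1902!) = 146 + 11 = 157.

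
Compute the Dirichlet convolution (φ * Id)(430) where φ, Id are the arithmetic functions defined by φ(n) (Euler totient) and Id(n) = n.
(φ * Id)(430) = 2295

Divisors of 430: [1, 2, 5, 10, 43, 86, 215, 430]. For each d | 430:
  d = 1: φ(1) · Id(430/1) = 1 · 430 = 430
  d = 2: φ(2) · Id(430/2) = 1 · 215 = 215
  d = 5: φ(5) · Id(430/5) = 4 · 86 = 344
  d = 10: φ(10) · Id(430/10) = 4 · 43 = 172
  d = 43: φ(43) · Id(430/43) = 42 · 10 = 420
  d = 86: φ(86) · Id(430/86) = 42 · 5 = 210
  d = 215: φ(215) · Id(430/215) = 168 · 2 = 336
  d = 430: φ(430) · Id(430/430) = 168 · 1 = 168
Summing: (φ * Id)(430) = 430 + 215 + 344 + 172 + 420 + 210 + 336 + 168 = 2295.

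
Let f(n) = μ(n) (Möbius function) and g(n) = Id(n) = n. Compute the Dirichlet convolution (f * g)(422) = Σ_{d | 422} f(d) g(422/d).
(μ * Id)(422) = 210

Divisors of 422: [1, 2, 211, 422]. For each d | 422:
  d = 1: μ(1) · Id(422/1) = 1 · 422 = 422
  d = 2: μ(2) · Id(422/2) = -1 · 211 = -211
  d = 211: μ(211) · Id(422/211) = -1 · 2 = -2
  d = 422: μ(422) · Id(422/422) = 1 · 1 = 1
Summing: (μ * Id)(422) = 422 + -211 + -2 + 1 = 210.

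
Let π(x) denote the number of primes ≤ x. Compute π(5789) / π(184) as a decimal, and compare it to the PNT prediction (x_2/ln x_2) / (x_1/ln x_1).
π(5789)/π(184) = 759/42 ≈ 18.0714;  PNT prediction ≈ 18.9378.

π(184) = 42 and π(5789) = 759, so π(5789)/π(184) ≈ 18.0714. The PNT-predicted ratio is (5789/ln(5789)) / (184/ln(184)) ≈ 18.9378. The two agree to within a few percent, as expected.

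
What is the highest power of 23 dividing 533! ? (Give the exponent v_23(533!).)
v_23(533!) = 24

Legendre's formula: v_p(n!) = Σ_{k ≥ 1} ⌊n / p^k⌋. For p = 23, n = 533, the terms are:
  ⌊533/23^1⌋ = ⌊533/23⌋ = 23
  ⌊533/23^2⌋ = ⌊533/529⌋ = 1
(the next term ⌊533/23^3⌋ = 0, terminating the sum). Summing: v_23(533!) = 23 + 1 = 24.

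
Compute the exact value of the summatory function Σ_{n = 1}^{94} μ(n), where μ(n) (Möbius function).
Σ_{n ≤ 94} μ(n) = 1

Compute μ(n) for each 1 ≤ n ≤ 94: μ(1) = 1, μ(2) = -1, μ(3) = -1, μ(4) = 0, μ(5) = -1, μ(6) = 1, μ(7) = -1, μ(8) = 0, μ(9) = 0, μ(10) = 1, μ(11) = -1, μ(12) = 0, μ(13) = -1, μ(14) = 1, μ(15) = 1, μ(16) = 0, μ(17) = -1, μ(18) = 0, μ(19) = -1, μ(20) = 0, μ(21) = 1, μ(22) = 1, μ(23) = -1, μ(24) = 0, μ(25) = 0, μ(26) = 1, μ(27) = 0, μ(28) = 0, μ(29) = -1, μ(30) = -1, μ(31) = -1, μ(32) = 0, μ(33) = 1, μ(34) = 1, μ(35) = 1, μ(36) = 0, μ(37) = -1, μ(38) = 1, μ(39) = 1, μ(40) = 0, μ(41) = -1, μ(42) = -1, μ(43) = -1, μ(44) = 0, μ(45) = 0, μ(46) = 1, μ(47) = -1, μ(48) = 0, μ(49) = 0, μ(50) = 0, μ(51) = 1, μ(52) = 0, μ(53) = -1, μ(54) = 0, μ(55) = 1, μ(56) = 0, μ(57) = 1, μ(58) = 1, μ(59) = -1, μ(60) = 0, μ(61) = -1, μ(62) = 1, μ(63) = 0, μ(64) = 0, μ(65) = 1, μ(66) = -1, μ(67) = -1, μ(68) = 0, μ(69) = 1, μ(70) = -1, μ(71) = -1, μ(72) = 0, μ(73) = -1, μ(74) = 1, μ(75) = 0, μ(76) = 0, μ(77) = 1, μ(78) = -1, μ(79) = -1, μ(80) = 0, μ(81) = 0, μ(82) = 1, μ(83) = -1, μ(84) = 0, μ(85) = 1, μ(86) = 1, μ(87) = 1, μ(88) = 0, μ(89) = -1, μ(90) = 0, μ(91) = 1, μ(92) = 0, μ(93) = 1, μ(94) = 1. Summing all 94 values: 1. (Mertens function M(x) = Σ_{n ≤ x} μ(n); on average M(x) should be small (PNT ⟺ M(x) = o(x)).)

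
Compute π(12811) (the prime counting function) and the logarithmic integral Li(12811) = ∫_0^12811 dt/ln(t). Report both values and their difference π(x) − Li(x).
π(12811) = 1527;  Li(12811) ≈ 1547.14;  π(x) − Li(x) ≈ -20.14.

Direct count of primes ≤ 12811 gives π(12811) = 1527. Numerical evaluation of the logarithmic integral gives Li(12811) ≈ 1547.14. The difference π(x) − Li(x) ≈ -20.14 is typically negative for small/moderate x (Li(x) overestimates), though Littlewood's theorem shows this sign changes infinitely often.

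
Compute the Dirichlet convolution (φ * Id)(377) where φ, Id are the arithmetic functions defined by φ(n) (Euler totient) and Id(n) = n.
(φ * Id)(377) = 1425

Divisors of 377: [1, 13, 29, 377]. For each d | 377:
  d = 1: φ(1) · Id(377/1) = 1 · 377 = 377
  d = 13: φ(13) · Id(377/13) = 12 · 29 = 348
  d = 29: φ(29) · Id(377/29) = 28 · 13 = 364
  d = 377: φ(377) · Id(377/377) = 336 · 1 = 336
Summing: (φ * Id)(377) = 377 + 348 + 364 + 336 = 1425.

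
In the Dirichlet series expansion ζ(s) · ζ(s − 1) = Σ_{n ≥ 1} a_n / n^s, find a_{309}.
σ(309) = 416

In the product (Σ m^0/m^s)(Σ k / k^s) = Σ (Σ_{d | n} d) / n^s, the coefficient of 1/n^s is σ(n) = Σ_{d | n} d. For n = 309, divisors are [1, 3, 103, 309]; summing: σ(309) = 416.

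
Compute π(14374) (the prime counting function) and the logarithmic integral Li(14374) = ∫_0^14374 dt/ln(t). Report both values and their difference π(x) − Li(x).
π(14374) = 1684;  Li(14374) ≈ 1711.38;  π(x) − Li(x) ≈ -27.38.

Direct count of primes ≤ 14374 gives π(14374) = 1684. Numerical evaluation of the logarithmic integral gives Li(14374) ≈ 1711.38. The difference π(x) − Li(x) ≈ -27.38 is typically negative for small/moderate x (Li(x) overestimates), though Littlewood's theorem shows this sign changes infinitely often.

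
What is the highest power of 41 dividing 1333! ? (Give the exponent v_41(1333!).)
v_41(1333!) = 32

Legendre's formula: v_p(n!) = Σ_{k ≥ 1} ⌊n / p^k⌋. For p = 41, n = 1333, the terms are:
  ⌊1333/41^1⌋ = ⌊1333/41⌋ = 32
(the next term ⌊1333/41^2⌋ = 0, terminating the sum). Summing: v_41(1333!) = 32 = 32.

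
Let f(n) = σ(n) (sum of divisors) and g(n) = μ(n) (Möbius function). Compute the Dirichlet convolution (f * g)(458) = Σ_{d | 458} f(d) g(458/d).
(σ * μ)(458) = 458

Divisors of 458: [1, 2, 229, 458]. For each d | 458:
  d = 1: σ(1) · μ(458/1) = 1 · 1 = 1
  d = 2: σ(2) · μ(458/2) = 3 · -1 = -3
  d = 229: σ(229) · μ(458/229) = 230 · -1 = -230
  d = 458: σ(458) · μ(458/458) = 690 · 1 = 690
Summing: (σ * μ)(458) = 1 + -3 + -230 + 690 = 458.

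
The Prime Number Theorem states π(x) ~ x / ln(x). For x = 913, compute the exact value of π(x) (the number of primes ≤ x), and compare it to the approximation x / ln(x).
π(913) = 156;  x/ln(x) ≈ 133.94;  relative error ≈ 14.14%.

Directly count primes up to 913: π(913) = 156. The PNT approximation gives 913/ln(913) ≈ 913/6.81674 ≈ 133.94. Relative error (π(x) − x/ln(x)) / π(x) ≈ 14.14%; the approximation is known to undercount slightly (Li(x) is a better estimate).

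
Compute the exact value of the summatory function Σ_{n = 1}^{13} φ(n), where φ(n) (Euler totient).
Σ_{n ≤ 13} φ(n) = 58

Compute φ(n) for each 1 ≤ n ≤ 13: φ(1) = 1, φ(2) = 1, φ(3) = 2, φ(4) = 2, φ(5) = 4, φ(6) = 2, φ(7) = 6, φ(8) = 4, φ(9) = 6, φ(10) = 4, φ(11) = 10, φ(12) = 4, φ(13) = 12. Summing all 13 values: 58. (Average order: Σ_{n ≤ x} φ(n) ~ (3/π²) x². For x = 13, (3/π²)·13² ≈ 51.37.)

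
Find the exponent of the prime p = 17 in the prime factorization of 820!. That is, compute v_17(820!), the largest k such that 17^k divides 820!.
v_17(820!) = 50

Legendre's formula: v_p(n!) = Σ_{k ≥ 1} ⌊n / p^k⌋. For p = 17, n = 820, the terms are:
  ⌊820/17^1⌋ = ⌊820/17⌋ = 48
  ⌊820/17^2⌋ = ⌊820/289⌋ = 2
(the next term ⌊820/17^3⌋ = 0, terminating the sum). Summing: v_17(820!) = 48 + 2 = 50.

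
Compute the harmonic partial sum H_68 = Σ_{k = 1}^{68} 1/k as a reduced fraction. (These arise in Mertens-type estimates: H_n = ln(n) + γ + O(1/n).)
H_68 = 14094018321907827923954201611/2933773379069966367528193600

Direct summation: H_68 = 1 + 1/2 + ... + 1/68. The least common denominator is lcm(1, ..., 68) = 79211881234889091923261227200; over this denominator the numerator is 79211881234889091923261227200 + 39605940617444545961630613600 + 26403960411629697307753742400 + 19802970308722272980815306800 + 15842376246977818384652245440 + 13201980205814848653876871200 + 11315983033555584560465889600 + 9901485154361136490407653400 + 8801320137209899102584580800 + 7921188123488909192326122720 + 7201080112262644720296475200 + 6600990102907424326938435600 + 6093221633453007071020094400 + 5657991516777792280232944800 + 5280792082325939461550748480 + 4950742577180568245203826700 + 4659522425581711289603601600 + 4400660068604949551292290400 + 4169046380783636417013748800 + 3960594061744454596163061360 + 3771994344518528186821963200 + 3600540056131322360148237600 + 3443994836299525735793966400 + 3300495051453712163469217800 + 3168475249395563676930449088 + 3046610816726503535510047200 + 2933773379069966367528193600 + 2828995758388896140116472400 + 2731444180513416962871076800 + 2640396041162969730775374240 + 2555221975319002965266491200 + 2475371288590284122601913350 + 2400360037420881573432158400 + 2329761212790855644801800800 + 2263196606711116912093177920 + 2200330034302474775646145200 + 2140861654997002484412465600 + 2084523190391818208506874400 + 2031073877817669023673364800 + 1980297030872227298081530680 + 1931997103289977851786859200 + 1885997172259264093410981600 + 1842136772904397486587470400 + 1800270028065661180074118800 + 1760264027441979820516916160 + 1721997418149762867896983200 + 1685359175210406211133217600 + 1650247525726856081734608900 + 1616569004793654937209412800 + 1584237624697781838465224544 + 1553174141860570429867867200 + 1523305408363251767755023600 + 1494563796884699847608702400 + 1466886689534983183764096800 + 1440216022452528944059295040 + 1414497879194448070058236200 + 1389682126927878805671249600 + 1365722090256708481435538400 + 1342574258218459185140020800 + 1320198020581484865387687120 + 1298555430080149047922315200 + 1277610987659501482633245600 + 1257331448172842728940654400 + 1237685644295142061300956675 + 1218644326690601414204018880 + 1200180018710440786716079200 + 1182266884102822267511361600 + 1164880606395427822400900400 = 380538494691511353946763443497, so H_68 = 380538494691511353946763443497/79211881234889091923261227200; reducing by gcd(380538494691511353946763443497, 79211881234889091923261227200) = 27 gives 14094018321907827923954201611/2933773379069966367528193600 ≈ 4.80406. (The PNT-adjacent estimate ln(68) + γ ≈ 4.79672 matches within O(1/n).)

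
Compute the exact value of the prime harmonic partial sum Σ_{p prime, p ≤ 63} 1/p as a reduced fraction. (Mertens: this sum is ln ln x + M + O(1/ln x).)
Σ 1/p = 201015517717077830328949/117288381359406970983270

π(63) = 18, so the primes ≤ 63 are [2, 3, 5, 7, 11, 13, 17, 19, 23, 29, 31, 37, 41, 43, 47, 53, 59, 61]. Summing 1/p over these primes: 201015517717077830328949/117288381359406970983270 ≈ 1.7139. Mertens estimate ln ln(63) + 0.2615 ≈ 1.6829.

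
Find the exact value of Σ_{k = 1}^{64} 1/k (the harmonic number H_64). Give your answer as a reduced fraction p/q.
H_64 = 623171679694215690971693339/131362987122535807501262400

Direct summation: H_64 = 1 + 1/2 + ... + 1/64. The least common denominator is lcm(1, ..., 64) = 1182266884102822267511361600; over this denominator the numerator is 1182266884102822267511361600 + 591133442051411133755680800 + 394088961367607422503787200 + 295566721025705566877840400 + 236453376820564453502272320 + 197044480683803711251893600 + 168895269157546038215908800 + 147783360512852783438920200 + 131362987122535807501262400 + 118226688410282226751136160 + 107478807645711115228305600 + 98522240341901855625946800 + 90943606469447866731643200 + 84447634578773019107954400 + 78817792273521484500757440 + 73891680256426391719460100 + 69545110829577780441844800 + 65681493561267903750631200 + 62224572847516961447966400 + 59113344205141113375568080 + 56298423052515346071969600 + 53739403822855557614152800 + 51402908004470533370059200 + 49261120170950927812973400 + 47290675364112890700454464 + 45471803234723933365821600 + 43787662374178602500420800 + 42223817289386509553977200 + 40767823589752491983150400 + 39408896136760742250378720 + 38137641422671686048753600 + 36945840128213195859730050 + 35826269215237038409435200 + 34772555414788890220922400 + 33779053831509207643181760 + 32840746780633951875315600 + 31953159029806007230036800 + 31112286423758480723983200 + 30314535489815955577214400 + 29556672102570556687784040 + 28835777661044445549057600 + 28149211526257673035984800 + 27494578700065634128171200 + 26869701911427778807076400 + 26272597424507161500252480 + 25701454002235266685029600 + 25154614555379197181092800 + 24630560085475463906486700 + 24127895593935148316558400 + 23645337682056445350227232 + 23181703609859260147281600 + 22735901617361966682910800 + 22306922341562684292667200 + 21893831187089301250210400 + 21495761529142223045661120 + 21111908644693254776988600 + 20741524282505653815988800 + 20383911794876245991575200 + 20038421764454614703582400 + 19704448068380371125189360 + 19381424329554463401825600 + 19068820711335843024376800 + 18766141017505115357323200 + 18472920064106597929865025 = 5608545117247941218745240051, so H_64 = 5608545117247941218745240051/1182266884102822267511361600; reducing by gcd(5608545117247941218745240051, 1182266884102822267511361600) = 9 gives 623171679694215690971693339/131362987122535807501262400 ≈ 4.74389. (The PNT-adjacent estimate ln(64) + γ ≈ 4.73610 matches within O(1/n).)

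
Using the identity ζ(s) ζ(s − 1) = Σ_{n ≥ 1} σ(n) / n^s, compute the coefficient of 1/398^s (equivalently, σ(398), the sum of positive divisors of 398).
σ(398) = 600

In the product (Σ m^0/m^s)(Σ k / k^s) = Σ (Σ_{d | n} d) / n^s, the coefficient of 1/n^s is σ(n) = Σ_{d | n} d. For n = 398, divisors are [1, 2, 199, 398]; summing: σ(398) = 600.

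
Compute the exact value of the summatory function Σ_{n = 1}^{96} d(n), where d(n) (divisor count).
Σ_{n ≤ 96} d(n) = 459

Compute d(n) for each 1 ≤ n ≤ 96: d(1) = 1, d(2) = 2, d(3) = 2, d(4) = 3, d(5) = 2, d(6) = 4, d(7) = 2, d(8) = 4, d(9) = 3, d(10) = 4, d(11) = 2, d(12) = 6, d(13) = 2, d(14) = 4, d(15) = 4, d(16) = 5, d(17) = 2, d(18) = 6, d(19) = 2, d(20) = 6, d(21) = 4, d(22) = 4, d(23) = 2, d(24) = 8, d(25) = 3, d(26) = 4, d(27) = 4, d(28) = 6, d(29) = 2, d(30) = 8, d(31) = 2, d(32) = 6, d(33) = 4, d(34) = 4, d(35) = 4, d(36) = 9, d(37) = 2, d(38) = 4, d(39) = 4, d(40) = 8, d(41) = 2, d(42) = 8, d(43) = 2, d(44) = 6, d(45) = 6, d(46) = 4, d(47) = 2, d(48) = 10, d(49) = 3, d(50) = 6, d(51) = 4, d(52) = 6, d(53) = 2, d(54) = 8, d(55) = 4, d(56) = 8, d(57) = 4, d(58) = 4, d(59) = 2, d(60) = 12, d(61) = 2, d(62) = 4, d(63) = 6, d(64) = 7, d(65) = 4, d(66) = 8, d(67) = 2, d(68) = 6, d(69) = 4, d(70) = 8, d(71) = 2, d(72) = 12, d(73) = 2, d(74) = 4, d(75) = 6, d(76) = 6, d(77) = 4, d(78) = 8, d(79) = 2, d(80) = 10, d(81) = 5, d(82) = 4, d(83) = 2, d(84) = 12, d(85) = 4, d(86) = 4, d(87) = 4, d(88) = 8, d(89) = 2, d(90) = 12, d(91) = 4, d(92) = 6, d(93) = 4, d(94) = 4, d(95) = 4, d(96) = 12. Summing all 96 values: 459. (Dirichlet's divisor formula: Σ_{n ≤ x} d(n) = x ln(x) + (2γ − 1) x + O(√x). For x = 96, the asymptotic estimate is ≈ 453.00.)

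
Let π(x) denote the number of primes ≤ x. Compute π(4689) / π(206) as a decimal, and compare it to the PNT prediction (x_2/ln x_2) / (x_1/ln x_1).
π(4689)/π(206) = 633/46 ≈ 13.7609;  PNT prediction ≈ 14.3469.

π(206) = 46 and π(4689) = 633, so π(4689)/π(206) ≈ 13.7609. The PNT-predicted ratio is (4689/ln(4689)) / (206/ln(206)) ≈ 14.3469. The two agree to within a few percent, as expected.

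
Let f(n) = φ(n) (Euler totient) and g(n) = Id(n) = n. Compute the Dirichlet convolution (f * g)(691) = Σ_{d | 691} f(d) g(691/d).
(φ * Id)(691) = 1381

Divisors of 691: [1, 691]. For each d | 691:
  d = 1: φ(1) · Id(691/1) = 1 · 691 = 691
  d = 691: φ(691) · Id(691/691) = 690 · 1 = 690
Summing: (φ * Id)(691) = 691 + 690 = 1381.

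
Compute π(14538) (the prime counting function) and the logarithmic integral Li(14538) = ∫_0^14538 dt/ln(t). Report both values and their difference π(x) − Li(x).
π(14538) = 1702;  Li(14538) ≈ 1728.50;  π(x) − Li(x) ≈ -26.50.

Direct count of primes ≤ 14538 gives π(14538) = 1702. Numerical evaluation of the logarithmic integral gives Li(14538) ≈ 1728.50. The difference π(x) − Li(x) ≈ -26.50 is typically negative for small/moderate x (Li(x) overestimates), though Littlewood's theorem shows this sign changes infinitely often.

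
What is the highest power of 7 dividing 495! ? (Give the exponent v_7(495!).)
v_7(495!) = 81

Legendre's formula: v_p(n!) = Σ_{k ≥ 1} ⌊n / p^k⌋. For p = 7, n = 495, the terms are:
  ⌊495/7^1⌋ = ⌊495/7⌋ = 70
  ⌊495/7^2⌋ = ⌊495/49⌋ = 10
  ⌊495/7^3⌋ = ⌊495/343⌋ = 1
(the next term ⌊495/7^4⌋ = 0, terminating the sum). Summing: v_7(495!) = 70 + 10 + 1 = 81.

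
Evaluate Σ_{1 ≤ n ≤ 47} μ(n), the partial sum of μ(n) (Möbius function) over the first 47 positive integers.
Σ_{n ≤ 47} μ(n) = -3

Compute μ(n) for each 1 ≤ n ≤ 47: μ(1) = 1, μ(2) = -1, μ(3) = -1, μ(4) = 0, μ(5) = -1, μ(6) = 1, μ(7) = -1, μ(8) = 0, μ(9) = 0, μ(10) = 1, μ(11) = -1, μ(12) = 0, μ(13) = -1, μ(14) = 1, μ(15) = 1, μ(16) = 0, μ(17) = -1, μ(18) = 0, μ(19) = -1, μ(20) = 0, μ(21) = 1, μ(22) = 1, μ(23) = -1, μ(24) = 0, μ(25) = 0, μ(26) = 1, μ(27) = 0, μ(28) = 0, μ(29) = -1, μ(30) = -1, μ(31) = -1, μ(32) = 0, μ(33) = 1, μ(34) = 1, μ(35) = 1, μ(36) = 0, μ(37) = -1, μ(38) = 1, μ(39) = 1, μ(40) = 0, μ(41) = -1, μ(42) = -1, μ(43) = -1, μ(44) = 0, μ(45) = 0, μ(46) = 1, μ(47) = -1. Summing all 47 values: -3. (Mertens function M(x) = Σ_{n ≤ x} μ(n); on average M(x) should be small (PNT ⟺ M(x) = o(x)).)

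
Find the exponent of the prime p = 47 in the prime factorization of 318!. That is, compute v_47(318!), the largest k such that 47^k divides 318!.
v_47(318!) = 6

Legendre's formula: v_p(n!) = Σ_{k ≥ 1} ⌊n / p^k⌋. For p = 47, n = 318, the terms are:
  ⌊318/47^1⌋ = ⌊318/47⌋ = 6
(the next term ⌊318/47^2⌋ = 0, terminating the sum). Summing: v_47(318!) = 6 = 6.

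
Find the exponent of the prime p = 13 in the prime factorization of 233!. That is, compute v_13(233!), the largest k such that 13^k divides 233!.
v_13(233!) = 18

Legendre's formula: v_p(n!) = Σ_{k ≥ 1} ⌊n / p^k⌋. For p = 13, n = 233, the terms are:
  ⌊233/13^1⌋ = ⌊233/13⌋ = 17
  ⌊233/13^2⌋ = ⌊233/169⌋ = 1
(the next term ⌊233/13^3⌋ = 0, terminating the sum). Summing: v_13(233!) = 17 + 1 = 18.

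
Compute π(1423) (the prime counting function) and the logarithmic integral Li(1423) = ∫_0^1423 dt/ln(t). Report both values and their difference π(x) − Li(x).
π(1423) = 224;  Li(1423) ≈ 237.25;  π(x) − Li(x) ≈ -13.25.

Direct count of primes ≤ 1423 gives π(1423) = 224. Numerical evaluation of the logarithmic integral gives Li(1423) ≈ 237.25. The difference π(x) − Li(x) ≈ -13.25 is typically negative for small/moderate x (Li(x) overestimates), though Littlewood's theorem shows this sign changes infinitely often.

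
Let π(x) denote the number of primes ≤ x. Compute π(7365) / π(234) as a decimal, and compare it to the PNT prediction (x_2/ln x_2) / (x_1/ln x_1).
π(7365)/π(234) = 937/51 ≈ 18.3725;  PNT prediction ≈ 19.2827.

π(234) = 51 and π(7365) = 937, so π(7365)/π(234) ≈ 18.3725. The PNT-predicted ratio is (7365/ln(7365)) / (234/ln(234)) ≈ 19.2827. The two agree to within a few percent, as expected.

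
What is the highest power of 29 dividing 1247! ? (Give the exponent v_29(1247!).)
v_29(1247!) = 44

Legendre's formula: v_p(n!) = Σ_{k ≥ 1} ⌊n / p^k⌋. For p = 29, n = 1247, the terms are:
  ⌊1247/29^1⌋ = ⌊1247/29⌋ = 43
  ⌊1247/29^2⌋ = ⌊1247/841⌋ = 1
(the next term ⌊1247/29^3⌋ = 0, terminating the sum). Summing: v_29(1247!) = 43 + 1 = 44.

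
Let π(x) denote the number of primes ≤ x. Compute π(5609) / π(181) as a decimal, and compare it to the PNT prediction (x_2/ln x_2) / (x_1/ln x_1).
π(5609)/π(181) = 738/42 ≈ 17.5714;  PNT prediction ≈ 18.6624.

π(181) = 42 and π(5609) = 738, so π(5609)/π(181) ≈ 17.5714. The PNT-predicted ratio is (5609/ln(5609)) / (181/ln(181)) ≈ 18.6624. The two agree to within a few percent, as expected.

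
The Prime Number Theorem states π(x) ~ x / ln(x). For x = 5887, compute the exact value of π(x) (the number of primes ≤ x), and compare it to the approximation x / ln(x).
π(5887) = 775;  x/ln(x) ≈ 678.19;  relative error ≈ 12.49%.

Directly count primes up to 5887: π(5887) = 775. The PNT approximation gives 5887/ln(5887) ≈ 5887/8.68050 ≈ 678.19. Relative error (π(x) − x/ln(x)) / π(x) ≈ 12.49%; the approximation is known to undercount slightly (Li(x) is a better estimate).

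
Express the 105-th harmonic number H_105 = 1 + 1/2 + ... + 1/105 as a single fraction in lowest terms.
H_105 = 759525171909485731983968522830675502275870361/145060212702939779988529042870810778780278080

Direct summation: H_105 = 1 + 1/2 + ... + 1/105. The least common denominator is lcm(1, ..., 105) = 725301063514698899942645214354053893901390400; over this denominator the numerator is 725301063514698899942645214354053893901390400 + 362650531757349449971322607177026946950695200 + 241767021171566299980881738118017964633796800 + 181325265878674724985661303588513473475347600 + 145060212702939779988529042870810778780278080 + 120883510585783149990440869059008982316898400 + 103614437644956985706092173479150556271627200 + 90662632939337362492830651794256736737673800 + 80589007057188766660293912706005988211265600 + 72530106351469889994264521435405389390139040 + 65936460319518081812967746759459444900126400 + 60441755292891574995220434529504491158449200 + 55792389501130684610972708796465684146260800 + 51807218822478492853046086739575278135813600 + 48353404234313259996176347623603592926759360 + 45331316469668681246415325897128368368836900 + 42664768442041111761332071432591405523611200 + 40294503528594383330146956353002994105632800 + 38173740184984152628560274439687047047441600 + 36265053175734944997132260717702694695069520 + 34538145881652328568697391159716852090542400 + 32968230159759040906483873379729722450063200 + 31534828848465169562723704971915386691364800 + 30220877646445787497610217264752245579224600 + 29012042540587955997705808574162155756055616 + 27896194750565342305486354398232842073130400 + 26863002352396255553431304235335329403755200 + 25903609411239246426523043369787639067906800 + 25010381500506858618711903943243237720737600 + 24176702117156629998088173811801796463379680 + 23396808500474158062665974656582383674238400 + 22665658234834340623207662948564184184418450 + 21978820106506027270989248919819814966708800 + 21332384221020555880666035716295702761805600 + 20722887528991397141218434695830111254325440 + 20147251764297191665073478176501497052816400 + 19602731446343213511963384171731186321659200 + 19086870092492076314280137219843523523720800 + 18597463167043561536990902932155228048753600 + 18132526587867472498566130358851347347534760 + 17690269841821924388845005228147655948814400 + 17269072940826164284348695579858426045271200 + 16867466593365090696340586380326834741892800 + 16484115079879520453241936689864861225031600 + 16117801411437753332058782541201197642253120 + 15767414424232584781361852485957693345682400 + 15431937521589338296652025837320295614923200 + 15110438823222893748805108632376122789612300 + 14802062520708140815156024782735793753089600 + 14506021270293977998852904287081077878027808 + 14221589480680370587110690477530468507870400 + 13948097375282671152743177199116421036565200 + 13684925726692432074389532346302903658516800 + 13431501176198127776715652117667664701877600 + 13187292063903616362593549351891888980025280 + 12951804705619623213261521684893819533953400 + 12724580061661384209520091479895682349147200 + 12505190750253429309355951971621618860368800 + 12293238364655913558349918887356845659345600 + 12088351058578314999044086905900898231689840 + 11890181369093424589223692038591047441006400 + 11698404250237079031332987328291191837119200 + 11512715293884109522899130386572284030180800 + 11332829117417170311603831474282092092209225 + 11158477900226136922194541759293136829252160 + 10989410053253013635494624459909907483354400 + 10825389007682073133472316632150058117931200 + 10666192110510277940333017858147851380902800 + 10511609616155056520907901657305128897121600 + 10361443764495698570609217347915055627162720 + 10215507936826745069614721328930336533822400 + 10073625882148595832536739088250748526408200 + 9935631007050669862228016634987039642484800 + 9801365723171606755981692085865593160829600 + 9670680846862651999235269524720718585351872 + 9543435046246038157140068609921761761860400 + 9419494331359725973281106679922777842875200 + 9298731583521780768495451466077614024376800 + 9181026120439226581552471067772834100017600 + 9066263293933736249283065179425673673767380 + 8954334117465418517810434745111776467918400 + 8845134920910962194422502614073827974407200 + 8738567030297577107742713425952456553028800 + 8634536470413082142174347789929213022635600 + 8532953688408222352266414286518281104722240 + 8433733296682545348170293190163417370946400 + 8336793833502286206237301314414412573579200 + 8242057539939760226620968344932430612515800 + 8149450151850549437557811397236560605633600 + 8058900705718876666029391270600598821126560 + 7970341357304383515853244113780812020894400 + 7883707212116292390680926242978846672841200 + 7798936166824719354221991552194127891412800 + 7715968760794669148326012918660147807461600 + 7634748036996830525712054887937409409488320 + 7555219411611446874402554316188061394806150 + 7477330551697926803532424890247978287643200 + 7401031260354070407578012391367896876544800 + 7326273368835342423663082973273271655569600 + 7253010635146988999426452143540538939013904 + 7181198648660385147946982320337167266350400 + 7110794740340185293555345238765234253935200 + 7041757898200960193617914702466542659236800 + 6974048687641335576371588599558210518282600 + 6907629176330465713739478231943370418108480 = 3797625859547428659919842614153377511379351805, so H_105 = 3797625859547428659919842614153377511379351805/725301063514698899942645214354053893901390400; reducing by gcd(3797625859547428659919842614153377511379351805, 725301063514698899942645214354053893901390400) = 5 gives 759525171909485731983968522830675502275870361/145060212702939779988529042870810778780278080 ≈ 5.23593. (The PNT-adjacent estimate ln(105) + γ ≈ 5.23118 matches within O(1/n).)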